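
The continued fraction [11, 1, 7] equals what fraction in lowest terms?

Fold from the inside: start with 7/1.
  1 + 1/7 = 8/7
  11 + 7/8 = 95/8

95/8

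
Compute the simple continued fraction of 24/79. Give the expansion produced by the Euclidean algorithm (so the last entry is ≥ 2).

[0; 3, 3, 2, 3]

24 = 0·79 + 24
79 = 3·24 + 7
24 = 3·7 + 3
7 = 2·3 + 1
3 = 3·1 + 0  (stop)
So 24/79 = [0; 3, 3, 2, 3].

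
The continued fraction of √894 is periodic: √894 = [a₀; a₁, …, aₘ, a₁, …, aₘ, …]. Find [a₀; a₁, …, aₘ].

[29; 1, 8, 1, 58]

a₀ = ⌊√894⌋ = 29.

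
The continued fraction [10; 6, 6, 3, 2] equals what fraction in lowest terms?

Using pₖ = aₖpₖ₋₁ + pₖ₋₂ and qₖ = aₖqₖ₋₁ + qₖ₋₂:
  k=0: a=10, p=10, q=1
  k=1: a=6, p=61, q=6
  k=2: a=6, p=376, q=37
  k=3: a=3, p=1189, q=117
  k=4: a=2, p=2754, q=271

2754/271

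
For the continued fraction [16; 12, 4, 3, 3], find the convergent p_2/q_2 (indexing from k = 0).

Using pₖ = aₖpₖ₋₁ + pₖ₋₂, qₖ = aₖqₖ₋₁ + qₖ₋₂ (with p₋₁=1, p₋₂=0, q₋₁=0, q₋₂=1):
  k=0: a=16, p=16, q=1
  k=1: a=12, p=193, q=12
  k=2: a=4, p=788, q=49

788/49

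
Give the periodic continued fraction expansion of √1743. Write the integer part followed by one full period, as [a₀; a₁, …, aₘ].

a₀ = ⌊√1743⌋ = 41.

[41; 1, 2, 1, 82]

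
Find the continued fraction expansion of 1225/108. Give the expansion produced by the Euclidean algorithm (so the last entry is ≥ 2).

1225 = 11×108 + 37
108 = 2×37 + 34
37 = 1×34 + 3
34 = 11×3 + 1
3 = 3×1 + 0  (stop)
So 1225/108 = [11; 2, 1, 11, 3].

[11; 2, 1, 11, 3]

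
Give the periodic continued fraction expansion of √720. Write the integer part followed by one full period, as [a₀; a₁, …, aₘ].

a₀ = ⌊√720⌋ = 26.
With m₀=0, d₀=1 and mₖ₊₁ = dₖaₖ − mₖ, dₖ₊₁ = (n − mₖ₊₁²)/dₖ, aₖ₊₁ = ⌊(a₀+mₖ₊₁)/dₖ₊₁⌋:
  k=1: m=26, d=44, a=1
  k=2: m=18, d=9, a=4
  k=3: m=18, d=44, a=1
  k=4: m=26, d=1, a=52
d=1 and a=2a₀=52 at k=4, so the next step gives (m, d) = (26, 44) again — its k=1 value — and the period has length 4.

[26; 1, 4, 1, 52]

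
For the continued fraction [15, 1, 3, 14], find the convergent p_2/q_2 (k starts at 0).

Using pₖ = aₖpₖ₋₁ + pₖ₋₂, qₖ = aₖqₖ₋₁ + qₖ₋₂ (with p₋₁=1, p₋₂=0, q₋₁=0, q₋₂=1):
  k=0: a=15, p=15, q=1
  k=1: a=1, p=16, q=1
  k=2: a=3, p=63, q=4

63/4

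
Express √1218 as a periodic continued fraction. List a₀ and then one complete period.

[34; 1, 8, 1, 68]

a₀ = ⌊√1218⌋ = 34.
With m₀=0, d₀=1 and mₖ₊₁ = dₖaₖ − mₖ, dₖ₊₁ = (n − mₖ₊₁²)/dₖ, aₖ₊₁ = ⌊(a₀+mₖ₊₁)/dₖ₊₁⌋:
  k=1: m=34, d=62, a=1
  k=2: m=28, d=7, a=8
  k=3: m=28, d=62, a=1
  k=4: m=34, d=1, a=68
d=1 and a=2a₀=68 at k=4, so the next step gives (m, d) = (34, 62) again — its k=1 value — and the period has length 4.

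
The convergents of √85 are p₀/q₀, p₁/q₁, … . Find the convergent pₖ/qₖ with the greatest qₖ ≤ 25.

√85 = [9; 4, 1, 1, 4, 18, …] (period length 5).
Convergents:
  p_0/q_0 = 9/1
  p_1/q_1 = 37/4
  p_2/q_2 = 46/5
  p_3/q_3 = 83/9
  p_4/q_4 = 378/41
q_3 = 9 ≤ 25 < 41 = q_4, so the answer is 83/9.

83/9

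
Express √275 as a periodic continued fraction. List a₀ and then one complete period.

[16; 1, 1, 2, 1, 1, 32]

a₀ = ⌊√275⌋ = 16.
With m₀=0, d₀=1 and mₖ₊₁ = dₖaₖ − mₖ, dₖ₊₁ = (n − mₖ₊₁²)/dₖ, aₖ₊₁ = ⌊(a₀+mₖ₊₁)/dₖ₊₁⌋:
  k=1: m=16, d=19, a=1
  k=2: m=3, d=14, a=1
  k=3: m=11, d=11, a=2
  k=4: m=11, d=14, a=1
  k=5: m=3, d=19, a=1
  k=6: m=16, d=1, a=32
d=1 and a=2a₀=32 at k=6, so the next step gives (m, d) = (16, 19) again — its k=1 value — and the period has length 6.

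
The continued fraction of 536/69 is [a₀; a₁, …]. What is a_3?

3

536 = 7·69 + 53   →  a_0 = 7
69 = 1·53 + 16   →  a_1 = 1
53 = 3·16 + 5   →  a_2 = 3
16 = 3·5 + 1   →  a_3 = 3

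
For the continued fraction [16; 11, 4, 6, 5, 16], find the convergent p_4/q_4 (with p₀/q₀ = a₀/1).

Using pₖ = aₖpₖ₋₁ + pₖ₋₂, qₖ = aₖqₖ₋₁ + qₖ₋₂ (with p₋₁=1, p₋₂=0, q₋₁=0, q₋₂=1):
  k=0: a=16, p=16, q=1
  k=1: a=11, p=177, q=11
  k=2: a=4, p=724, q=45
  k=3: a=6, p=4521, q=281
  k=4: a=5, p=23329, q=1450

23329/1450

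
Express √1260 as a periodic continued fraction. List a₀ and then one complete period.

[35; 2, 70]

a₀ = ⌊√1260⌋ = 35.
With m₀=0, d₀=1 and mₖ₊₁ = dₖaₖ − mₖ, dₖ₊₁ = (n − mₖ₊₁²)/dₖ, aₖ₊₁ = ⌊(a₀+mₖ₊₁)/dₖ₊₁⌋:
  k=1: m=35, d=35, a=2
  k=2: m=35, d=1, a=70
d=1 and a=2a₀=70 at k=2, so the next step gives (m, d) = (35, 35) again — its k=1 value — and the period has length 2.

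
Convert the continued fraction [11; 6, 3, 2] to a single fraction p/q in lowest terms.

Fold from the inside: start with 2/1.
  3 + 1/2 = 7/2
  6 + 2/7 = 44/7
  11 + 7/44 = 491/44

491/44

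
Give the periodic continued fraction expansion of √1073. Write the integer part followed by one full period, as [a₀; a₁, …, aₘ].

[32; 1, 3, 9, 9, 3, 1, 64]

a₀ = ⌊√1073⌋ = 32.
With m₀=0, d₀=1 and mₖ₊₁ = dₖaₖ − mₖ, dₖ₊₁ = (n − mₖ₊₁²)/dₖ, aₖ₊₁ = ⌊(a₀+mₖ₊₁)/dₖ₊₁⌋:
  k=1: m=32, d=49, a=1
  k=2: m=17, d=16, a=3
  k=3: m=31, d=7, a=9
  k=4: m=32, d=7, a=9
  k=5: m=31, d=16, a=3
  k=6: m=17, d=49, a=1
  k=7: m=32, d=1, a=64
d=1 and a=2a₀=64 at k=7, so the next step gives (m, d) = (32, 49) again — its k=1 value — and the period has length 7.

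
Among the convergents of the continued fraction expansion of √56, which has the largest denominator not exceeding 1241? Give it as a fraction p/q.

6503/869

√56 = [7; 2, 14, …] (period length 2).
Convergents:
  p_0/q_0 = 7/1
  p_1/q_1 = 15/2
  p_2/q_2 = 217/29
  p_3/q_3 = 449/60
  p_4/q_4 = 6503/869
  p_5/q_5 = 13455/1798
q_4 = 869 ≤ 1241 < 1798 = q_5, so the answer is 6503/869.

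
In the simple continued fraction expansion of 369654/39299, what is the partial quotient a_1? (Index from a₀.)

2

369654 = 9·39299 + 15963   →  a_0 = 9
39299 = 2·15963 + 7373   →  a_1 = 2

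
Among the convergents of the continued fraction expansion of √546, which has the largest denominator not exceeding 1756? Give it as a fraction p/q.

32503/1391

√546 = [23; 2, 1, 2, 1, 2, 46, …] (period length 6).
Convergents:
  p_0/q_0 = 23/1
  p_1/q_1 = 47/2
  p_2/q_2 = 70/3
  p_3/q_3 = 187/8
  p_4/q_4 = 257/11
  p_5/q_5 = 701/30
  p_6/q_6 = 32503/1391
  p_7/q_7 = 65707/2812
q_6 = 1391 ≤ 1756 < 2812 = q_7, so the answer is 32503/1391.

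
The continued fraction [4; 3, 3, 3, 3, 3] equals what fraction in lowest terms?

Using pₖ = aₖpₖ₋₁ + pₖ₋₂ and qₖ = aₖqₖ₋₁ + qₖ₋₂:
  k=0: a=4, p=4, q=1
  k=1: a=3, p=13, q=3
  k=2: a=3, p=43, q=10
  k=3: a=3, p=142, q=33
  k=4: a=3, p=469, q=109
  k=5: a=3, p=1549, q=360

1549/360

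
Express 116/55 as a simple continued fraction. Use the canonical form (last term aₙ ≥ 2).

116 = 2·55 + 6
55 = 9·6 + 1
6 = 6·1 + 0  (stop)
So 116/55 = [2; 9, 6].

[2; 9, 6]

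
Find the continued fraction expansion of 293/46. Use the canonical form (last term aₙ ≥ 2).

[6; 2, 1, 2, 2, 2]

293 = 6·46 + 17
46 = 2·17 + 12
17 = 1·12 + 5
12 = 2·5 + 2
5 = 2·2 + 1
2 = 2·1 + 0  (stop)
So 293/46 = [6; 2, 1, 2, 2, 2].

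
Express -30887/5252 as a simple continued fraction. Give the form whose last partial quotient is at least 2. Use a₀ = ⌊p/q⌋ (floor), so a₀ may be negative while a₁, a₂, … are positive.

[-6; 8, 2, 2, 12, 10]

-30887 = -6·5252 + 625
5252 = 8·625 + 252
625 = 2·252 + 121
252 = 2·121 + 10
121 = 12·10 + 1
10 = 10·1 + 0  (stop)
So -30887/5252 = [-6; 8, 2, 2, 12, 10].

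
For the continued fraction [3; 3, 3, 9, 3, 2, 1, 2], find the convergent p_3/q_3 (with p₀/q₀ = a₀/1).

307/93

Using pₖ = aₖpₖ₋₁ + pₖ₋₂, qₖ = aₖqₖ₋₁ + qₖ₋₂ (with p₋₁=1, p₋₂=0, q₋₁=0, q₋₂=1):
  k=0: a=3, p=3, q=1
  k=1: a=3, p=10, q=3
  k=2: a=3, p=33, q=10
  k=3: a=9, p=307, q=93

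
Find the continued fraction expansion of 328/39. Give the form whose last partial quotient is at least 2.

[8; 2, 2, 3, 2]

328 = 8*39 + 16
39 = 2*16 + 7
16 = 2*7 + 2
7 = 3*2 + 1
2 = 2*1 + 0  (stop)
So 328/39 = [8; 2, 2, 3, 2].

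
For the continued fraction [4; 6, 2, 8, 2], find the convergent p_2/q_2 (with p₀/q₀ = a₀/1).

54/13

Using pₖ = aₖpₖ₋₁ + pₖ₋₂, qₖ = aₖqₖ₋₁ + qₖ₋₂ (with p₋₁=1, p₋₂=0, q₋₁=0, q₋₂=1):
  k=0: a=4, p=4, q=1
  k=1: a=6, p=25, q=6
  k=2: a=2, p=54, q=13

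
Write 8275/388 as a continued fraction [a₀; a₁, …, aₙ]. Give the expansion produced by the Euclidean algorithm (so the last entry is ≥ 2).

[21; 3, 18, 7]

8275 = 21·388 + 127
388 = 3·127 + 7
127 = 18·7 + 1
7 = 7·1 + 0  (stop)
So 8275/388 = [21; 3, 18, 7].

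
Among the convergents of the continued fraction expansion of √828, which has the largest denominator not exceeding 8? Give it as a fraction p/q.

√828 = [28; 1, 3, 2, 3, 1, 56, …] (period length 6).
Convergents:
  p_0/q_0 = 28/1
  p_1/q_1 = 29/1
  p_2/q_2 = 115/4
  p_3/q_3 = 259/9
q_2 = 4 ≤ 8 < 9 = q_3, so the answer is 115/4.

115/4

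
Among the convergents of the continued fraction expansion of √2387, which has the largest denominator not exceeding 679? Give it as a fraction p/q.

√2387 = [48; 1, 5, 1, 96, …] (period length 4).
Convergents:
  p_0/q_0 = 48/1
  p_1/q_1 = 49/1
  p_2/q_2 = 293/6
  p_3/q_3 = 342/7
  p_4/q_4 = 33125/678
  p_5/q_5 = 33467/685
q_4 = 678 ≤ 679 < 685 = q_5, so the answer is 33125/678.

33125/678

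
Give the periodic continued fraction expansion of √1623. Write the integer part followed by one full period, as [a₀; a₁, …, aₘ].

[40; 3, 2, 26, 2, 3, 80]

a₀ = ⌊√1623⌋ = 40.
With m₀=0, d₀=1 and mₖ₊₁ = dₖaₖ − mₖ, dₖ₊₁ = (n − mₖ₊₁²)/dₖ, aₖ₊₁ = ⌊(a₀+mₖ₊₁)/dₖ₊₁⌋:
  k=1: m=40, d=23, a=3
  k=2: m=29, d=34, a=2
  k=3: m=39, d=3, a=26
  k=4: m=39, d=34, a=2
  k=5: m=29, d=23, a=3
  k=6: m=40, d=1, a=80
d=1 and a=2a₀=80 at k=6, so the next step gives (m, d) = (40, 23) again — its k=1 value — and the period has length 6.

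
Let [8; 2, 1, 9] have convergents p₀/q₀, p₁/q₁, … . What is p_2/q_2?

Using pₖ = aₖpₖ₋₁ + pₖ₋₂, qₖ = aₖqₖ₋₁ + qₖ₋₂ (with p₋₁=1, p₋₂=0, q₋₁=0, q₋₂=1):
  k=0: a=8, p=8, q=1
  k=1: a=2, p=17, q=2
  k=2: a=1, p=25, q=3

25/3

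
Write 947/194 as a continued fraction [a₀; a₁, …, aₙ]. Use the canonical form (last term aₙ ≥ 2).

947 = 4·194 + 171
194 = 1·171 + 23
171 = 7·23 + 10
23 = 2·10 + 3
10 = 3·3 + 1
3 = 3·1 + 0  (stop)
So 947/194 = [4; 1, 7, 2, 3, 3].

[4; 1, 7, 2, 3, 3]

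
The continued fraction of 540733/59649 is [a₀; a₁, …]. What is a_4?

540733 = 9·59649 + 3892   →  a_0 = 9
59649 = 15·3892 + 1269   →  a_1 = 15
3892 = 3·1269 + 85   →  a_2 = 3
1269 = 14·85 + 79   →  a_3 = 14
85 = 1·79 + 6   →  a_4 = 1

1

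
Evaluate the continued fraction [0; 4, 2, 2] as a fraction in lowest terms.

5/22

Fold from the inside: start with 2/1.
  2 + 1/2 = 5/2
  4 + 2/5 = 22/5
  0 + 5/22 = 5/22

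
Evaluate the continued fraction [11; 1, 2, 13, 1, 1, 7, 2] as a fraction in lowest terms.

Using pₖ = aₖpₖ₋₁ + pₖ₋₂ and qₖ = aₖqₖ₋₁ + qₖ₋₂:
  k=0: a=11, p=11, q=1
  k=1: a=1, p=12, q=1
  k=2: a=2, p=35, q=3
  k=3: a=13, p=467, q=40
  k=4: a=1, p=502, q=43
  k=5: a=1, p=969, q=83
  k=6: a=7, p=7285, q=624
  k=7: a=2, p=15539, q=1331

15539/1331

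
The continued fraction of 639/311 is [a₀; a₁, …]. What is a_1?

18

639 = 2·311 + 17   →  a_0 = 2
311 = 18·17 + 5   →  a_1 = 18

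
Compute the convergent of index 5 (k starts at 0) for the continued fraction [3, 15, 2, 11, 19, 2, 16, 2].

Using pₖ = aₖpₖ₋₁ + pₖ₋₂, qₖ = aₖqₖ₋₁ + qₖ₋₂ (with p₋₁=1, p₋₂=0, q₋₁=0, q₋₂=1):
  k=0: a=3, p=3, q=1
  k=1: a=15, p=46, q=15
  k=2: a=2, p=95, q=31
  k=3: a=11, p=1091, q=356
  k=4: a=19, p=20824, q=6795
  k=5: a=2, p=42739, q=13946

42739/13946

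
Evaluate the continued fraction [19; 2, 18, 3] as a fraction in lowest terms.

Fold from the inside: start with 3/1.
  18 + 1/3 = 55/3
  2 + 3/55 = 113/55
  19 + 55/113 = 2202/113

2202/113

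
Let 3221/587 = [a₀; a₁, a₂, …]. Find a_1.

3221 = 5·587 + 286   →  a_0 = 5
587 = 2·286 + 15   →  a_1 = 2

2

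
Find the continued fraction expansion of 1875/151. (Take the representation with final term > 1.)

[12; 2, 2, 1, 1, 12]

1875 = 12×151 + 63
151 = 2×63 + 25
63 = 2×25 + 13
25 = 1×13 + 12
13 = 1×12 + 1
12 = 12×1 + 0  (stop)
So 1875/151 = [12; 2, 2, 1, 1, 12].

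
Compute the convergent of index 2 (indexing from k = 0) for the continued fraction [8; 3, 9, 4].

233/28

Using pₖ = aₖpₖ₋₁ + pₖ₋₂, qₖ = aₖqₖ₋₁ + qₖ₋₂ (with p₋₁=1, p₋₂=0, q₋₁=0, q₋₂=1):
  k=0: a=8, p=8, q=1
  k=1: a=3, p=25, q=3
  k=2: a=9, p=233, q=28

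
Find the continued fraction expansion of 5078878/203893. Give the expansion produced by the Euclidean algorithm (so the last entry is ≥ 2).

5078878 = 24×203893 + 185446
203893 = 1×185446 + 18447
185446 = 10×18447 + 976
18447 = 18×976 + 879
976 = 1×879 + 97
879 = 9×97 + 6
97 = 16×6 + 1
6 = 6×1 + 0  (stop)
So 5078878/203893 = [24; 1, 10, 18, 1, 9, 16, 6].

[24; 1, 10, 18, 1, 9, 16, 6]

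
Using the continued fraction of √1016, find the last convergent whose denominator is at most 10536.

130049/4080

√1016 = [31; 1, 6, 1, 62, …] (period length 4).
Convergents:
  p_0/q_0 = 31/1
  p_1/q_1 = 32/1
  p_2/q_2 = 223/7
  p_3/q_3 = 255/8
  p_4/q_4 = 16033/503
  p_5/q_5 = 16288/511
  p_6/q_6 = 113761/3569
  p_7/q_7 = 130049/4080
  p_8/q_8 = 8176799/256529
q_7 = 4080 ≤ 10536 < 256529 = q_8, so the answer is 130049/4080.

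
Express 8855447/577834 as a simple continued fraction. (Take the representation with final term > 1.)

8855447 = 15·577834 + 187937
577834 = 3·187937 + 14023
187937 = 13·14023 + 5638
14023 = 2·5638 + 2747
5638 = 2·2747 + 144
2747 = 19·144 + 11
144 = 13·11 + 1
11 = 11·1 + 0  (stop)
So 8855447/577834 = [15; 3, 13, 2, 2, 19, 13, 11].

[15; 3, 13, 2, 2, 19, 13, 11]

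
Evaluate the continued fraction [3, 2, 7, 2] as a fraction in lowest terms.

Fold from the inside: start with 2/1.
  7 + 1/2 = 15/2
  2 + 2/15 = 32/15
  3 + 15/32 = 111/32

111/32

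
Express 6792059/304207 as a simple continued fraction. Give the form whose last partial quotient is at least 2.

[22; 3, 17, 2, 13, 19, 11]

6792059 = 22×304207 + 99505
304207 = 3×99505 + 5692
99505 = 17×5692 + 2741
5692 = 2×2741 + 210
2741 = 13×210 + 11
210 = 19×11 + 1
11 = 11×1 + 0  (stop)
So 6792059/304207 = [22; 3, 17, 2, 13, 19, 11].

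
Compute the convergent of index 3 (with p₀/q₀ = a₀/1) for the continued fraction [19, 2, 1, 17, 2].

1025/53

Using pₖ = aₖpₖ₋₁ + pₖ₋₂, qₖ = aₖqₖ₋₁ + qₖ₋₂ (with p₋₁=1, p₋₂=0, q₋₁=0, q₋₂=1):
  k=0: a=19, p=19, q=1
  k=1: a=2, p=39, q=2
  k=2: a=1, p=58, q=3
  k=3: a=17, p=1025, q=53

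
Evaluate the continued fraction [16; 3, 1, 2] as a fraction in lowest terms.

Fold from the inside: start with 2/1.
  1 + 1/2 = 3/2
  3 + 2/3 = 11/3
  16 + 3/11 = 179/11

179/11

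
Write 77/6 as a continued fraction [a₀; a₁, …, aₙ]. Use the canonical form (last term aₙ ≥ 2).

[12; 1, 5]

77 = 12·6 + 5
6 = 1·5 + 1
5 = 5·1 + 0  (stop)
So 77/6 = [12; 1, 5].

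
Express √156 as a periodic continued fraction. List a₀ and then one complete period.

a₀ = ⌊√156⌋ = 12.
With m₀=0, d₀=1 and mₖ₊₁ = dₖaₖ − mₖ, dₖ₊₁ = (n − mₖ₊₁²)/dₖ, aₖ₊₁ = ⌊(a₀+mₖ₊₁)/dₖ₊₁⌋:
  k=1: m=12, d=12, a=2
  k=2: m=12, d=1, a=24
d=1 and a=2a₀=24 at k=2, so the next step gives (m, d) = (12, 12) again — its k=1 value — and the period has length 2.

[12; 2, 24]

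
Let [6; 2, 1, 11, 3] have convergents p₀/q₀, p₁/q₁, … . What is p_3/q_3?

Using pₖ = aₖpₖ₋₁ + pₖ₋₂, qₖ = aₖqₖ₋₁ + qₖ₋₂ (with p₋₁=1, p₋₂=0, q₋₁=0, q₋₂=1):
  k=0: a=6, p=6, q=1
  k=1: a=2, p=13, q=2
  k=2: a=1, p=19, q=3
  k=3: a=11, p=222, q=35

222/35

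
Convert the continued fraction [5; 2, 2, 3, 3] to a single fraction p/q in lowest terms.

303/56

Using pₖ = aₖpₖ₋₁ + pₖ₋₂ and qₖ = aₖqₖ₋₁ + qₖ₋₂:
  k=0: a=5, p=5, q=1
  k=1: a=2, p=11, q=2
  k=2: a=2, p=27, q=5
  k=3: a=3, p=92, q=17
  k=4: a=3, p=303, q=56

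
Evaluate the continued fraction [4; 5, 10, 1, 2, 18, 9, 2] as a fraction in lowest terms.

Using pₖ = aₖpₖ₋₁ + pₖ₋₂ and qₖ = aₖqₖ₋₁ + qₖ₋₂:
  k=0: a=4, p=4, q=1
  k=1: a=5, p=21, q=5
  k=2: a=10, p=214, q=51
  k=3: a=1, p=235, q=56
  k=4: a=2, p=684, q=163
  k=5: a=18, p=12547, q=2990
  k=6: a=9, p=113607, q=27073
  k=7: a=2, p=239761, q=57136

239761/57136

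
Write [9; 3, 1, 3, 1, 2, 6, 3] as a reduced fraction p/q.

9857/1064

Fold from the inside: start with 3/1.
  6 + 1/3 = 19/3
  2 + 3/19 = 41/19
  1 + 19/41 = 60/41
  3 + 41/60 = 221/60
  1 + 60/221 = 281/221
  3 + 221/281 = 1064/281
  9 + 281/1064 = 9857/1064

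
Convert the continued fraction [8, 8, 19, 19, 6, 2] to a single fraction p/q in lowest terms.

Fold from the inside: start with 2/1.
  6 + 1/2 = 13/2
  19 + 2/13 = 249/13
  19 + 13/249 = 4744/249
  8 + 249/4744 = 38201/4744
  8 + 4744/38201 = 310352/38201

310352/38201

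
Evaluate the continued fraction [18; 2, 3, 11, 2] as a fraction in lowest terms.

3041/165

Fold from the inside: start with 2/1.
  11 + 1/2 = 23/2
  3 + 2/23 = 71/23
  2 + 23/71 = 165/71
  18 + 71/165 = 3041/165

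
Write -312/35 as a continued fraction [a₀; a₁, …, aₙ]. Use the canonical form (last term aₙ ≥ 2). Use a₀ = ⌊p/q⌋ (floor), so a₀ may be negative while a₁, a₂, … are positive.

[-9; 11, 1, 2]

-312 = -9×35 + 3
35 = 11×3 + 2
3 = 1×2 + 1
2 = 2×1 + 0  (stop)
So -312/35 = [-9; 11, 1, 2].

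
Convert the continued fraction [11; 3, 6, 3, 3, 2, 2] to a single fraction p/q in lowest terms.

Fold from the inside: start with 2/1.
  2 + 1/2 = 5/2
  3 + 2/5 = 17/5
  3 + 5/17 = 56/17
  6 + 17/56 = 353/56
  3 + 56/353 = 1115/353
  11 + 353/1115 = 12618/1115

12618/1115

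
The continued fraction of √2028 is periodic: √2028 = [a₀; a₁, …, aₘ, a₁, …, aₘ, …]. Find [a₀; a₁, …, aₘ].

a₀ = ⌊√2028⌋ = 45.
With m₀=0, d₀=1 and mₖ₊₁ = dₖaₖ − mₖ, dₖ₊₁ = (n − mₖ₊₁²)/dₖ, aₖ₊₁ = ⌊(a₀+mₖ₊₁)/dₖ₊₁⌋:
  k=1: m=45, d=3, a=30
  k=2: m=45, d=1, a=90
d=1 and a=2a₀=90 at k=2, so the next step gives (m, d) = (45, 3) again — its k=1 value — and the period has length 2.

[45; 30, 90]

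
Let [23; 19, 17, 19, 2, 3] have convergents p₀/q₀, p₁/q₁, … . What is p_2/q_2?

Using pₖ = aₖpₖ₋₁ + pₖ₋₂, qₖ = aₖqₖ₋₁ + qₖ₋₂ (with p₋₁=1, p₋₂=0, q₋₁=0, q₋₂=1):
  k=0: a=23, p=23, q=1
  k=1: a=19, p=438, q=19
  k=2: a=17, p=7469, q=324

7469/324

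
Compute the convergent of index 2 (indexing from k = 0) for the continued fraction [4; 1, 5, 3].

Using pₖ = aₖpₖ₋₁ + pₖ₋₂, qₖ = aₖqₖ₋₁ + qₖ₋₂ (with p₋₁=1, p₋₂=0, q₋₁=0, q₋₂=1):
  k=0: a=4, p=4, q=1
  k=1: a=1, p=5, q=1
  k=2: a=5, p=29, q=6

29/6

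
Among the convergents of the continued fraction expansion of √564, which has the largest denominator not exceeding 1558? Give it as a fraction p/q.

18049/760

√564 = [23; 1, 2, 1, 46, …] (period length 4).
Convergents:
  p_0/q_0 = 23/1
  p_1/q_1 = 24/1
  p_2/q_2 = 71/3
  p_3/q_3 = 95/4
  p_4/q_4 = 4441/187
  p_5/q_5 = 4536/191
  p_6/q_6 = 13513/569
  p_7/q_7 = 18049/760
  p_8/q_8 = 843767/35529
q_7 = 760 ≤ 1558 < 35529 = q_8, so the answer is 18049/760.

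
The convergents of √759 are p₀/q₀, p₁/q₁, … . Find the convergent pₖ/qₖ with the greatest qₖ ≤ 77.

√759 = [27; 1, 1, 4, 1, 1, 54, …] (period length 6).
Convergents:
  p_0/q_0 = 27/1
  p_1/q_1 = 28/1
  p_2/q_2 = 55/2
  p_3/q_3 = 248/9
  p_4/q_4 = 303/11
  p_5/q_5 = 551/20
  p_6/q_6 = 30057/1091
q_5 = 20 ≤ 77 < 1091 = q_6, so the answer is 551/20.

551/20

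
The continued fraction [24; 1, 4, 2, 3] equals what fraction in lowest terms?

Fold from the inside: start with 3/1.
  2 + 1/3 = 7/3
  4 + 3/7 = 31/7
  1 + 7/31 = 38/31
  24 + 31/38 = 943/38

943/38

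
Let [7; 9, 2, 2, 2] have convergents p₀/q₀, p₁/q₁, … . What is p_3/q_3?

334/47

Using pₖ = aₖpₖ₋₁ + pₖ₋₂, qₖ = aₖqₖ₋₁ + qₖ₋₂ (with p₋₁=1, p₋₂=0, q₋₁=0, q₋₂=1):
  k=0: a=7, p=7, q=1
  k=1: a=9, p=64, q=9
  k=2: a=2, p=135, q=19
  k=3: a=2, p=334, q=47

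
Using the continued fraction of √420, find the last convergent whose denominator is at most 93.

√420 = [20; 2, 40, …] (period length 2).
Convergents:
  p_0/q_0 = 20/1
  p_1/q_1 = 41/2
  p_2/q_2 = 1660/81
  p_3/q_3 = 3361/164
q_2 = 81 ≤ 93 < 164 = q_3, so the answer is 1660/81.

1660/81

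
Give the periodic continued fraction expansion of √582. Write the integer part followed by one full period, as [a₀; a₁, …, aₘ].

a₀ = ⌊√582⌋ = 24.
With m₀=0, d₀=1 and mₖ₊₁ = dₖaₖ − mₖ, dₖ₊₁ = (n − mₖ₊₁²)/dₖ, aₖ₊₁ = ⌊(a₀+mₖ₊₁)/dₖ₊₁⌋:
  k=1: m=24, d=6, a=8
  k=2: m=24, d=1, a=48
d=1 and a=2a₀=48 at k=2, so the next step gives (m, d) = (24, 6) again — its k=1 value — and the period has length 2.

[24; 8, 48]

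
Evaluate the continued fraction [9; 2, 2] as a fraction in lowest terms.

Using pₖ = aₖpₖ₋₁ + pₖ₋₂ and qₖ = aₖqₖ₋₁ + qₖ₋₂:
  k=0: a=9, p=9, q=1
  k=1: a=2, p=19, q=2
  k=2: a=2, p=47, q=5

47/5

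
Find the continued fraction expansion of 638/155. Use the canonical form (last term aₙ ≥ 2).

[4; 8, 1, 1, 1, 1, 3]

638 = 4×155 + 18
155 = 8×18 + 11
18 = 1×11 + 7
11 = 1×7 + 4
7 = 1×4 + 3
4 = 1×3 + 1
3 = 3×1 + 0  (stop)
So 638/155 = [4; 8, 1, 1, 1, 1, 3].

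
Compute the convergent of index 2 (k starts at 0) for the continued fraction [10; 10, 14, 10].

Using pₖ = aₖpₖ₋₁ + pₖ₋₂, qₖ = aₖqₖ₋₁ + qₖ₋₂ (with p₋₁=1, p₋₂=0, q₋₁=0, q₋₂=1):
  k=0: a=10, p=10, q=1
  k=1: a=10, p=101, q=10
  k=2: a=14, p=1424, q=141

1424/141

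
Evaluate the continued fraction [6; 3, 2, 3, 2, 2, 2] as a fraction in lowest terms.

Fold from the inside: start with 2/1.
  2 + 1/2 = 5/2
  2 + 2/5 = 12/5
  3 + 5/12 = 41/12
  2 + 12/41 = 94/41
  3 + 41/94 = 323/94
  6 + 94/323 = 2032/323

2032/323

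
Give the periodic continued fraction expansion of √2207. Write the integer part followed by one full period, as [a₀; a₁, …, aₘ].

a₀ = ⌊√2207⌋ = 46.
With m₀=0, d₀=1 and mₖ₊₁ = dₖaₖ − mₖ, dₖ₊₁ = (n − mₖ₊₁²)/dₖ, aₖ₊₁ = ⌊(a₀+mₖ₊₁)/dₖ₊₁⌋:
  k=1: m=46, d=91, a=1
  k=2: m=45, d=2, a=45
  k=3: m=45, d=91, a=1
  k=4: m=46, d=1, a=92
d=1 and a=2a₀=92 at k=4, so the next step gives (m, d) = (46, 91) again — its k=1 value — and the period has length 4.

[46; 1, 45, 1, 92]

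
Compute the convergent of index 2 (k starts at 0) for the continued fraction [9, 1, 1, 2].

Using pₖ = aₖpₖ₋₁ + pₖ₋₂, qₖ = aₖqₖ₋₁ + qₖ₋₂ (with p₋₁=1, p₋₂=0, q₋₁=0, q₋₂=1):
  k=0: a=9, p=9, q=1
  k=1: a=1, p=10, q=1
  k=2: a=1, p=19, q=2

19/2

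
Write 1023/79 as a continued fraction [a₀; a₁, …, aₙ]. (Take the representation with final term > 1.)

1023 = 12·79 + 75
79 = 1·75 + 4
75 = 18·4 + 3
4 = 1·3 + 1
3 = 3·1 + 0  (stop)
So 1023/79 = [12; 1, 18, 1, 3].

[12; 1, 18, 1, 3]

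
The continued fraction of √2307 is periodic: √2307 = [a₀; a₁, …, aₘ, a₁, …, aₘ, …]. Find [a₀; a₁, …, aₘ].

[48; 32, 96]

a₀ = ⌊√2307⌋ = 48.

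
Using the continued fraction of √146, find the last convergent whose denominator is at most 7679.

√146 = [12; 12, 24, …] (period length 2).
Convergents:
  p_0/q_0 = 12/1
  p_1/q_1 = 145/12
  p_2/q_2 = 3492/289
  p_3/q_3 = 42049/3480
  p_4/q_4 = 1012668/83809
q_3 = 3480 ≤ 7679 < 83809 = q_4, so the answer is 42049/3480.

42049/3480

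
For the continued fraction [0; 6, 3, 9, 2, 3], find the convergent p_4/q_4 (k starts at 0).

59/373

Using pₖ = aₖpₖ₋₁ + pₖ₋₂, qₖ = aₖqₖ₋₁ + qₖ₋₂ (with p₋₁=1, p₋₂=0, q₋₁=0, q₋₂=1):
  k=0: a=0, p=0, q=1
  k=1: a=6, p=1, q=6
  k=2: a=3, p=3, q=19
  k=3: a=9, p=28, q=177
  k=4: a=2, p=59, q=373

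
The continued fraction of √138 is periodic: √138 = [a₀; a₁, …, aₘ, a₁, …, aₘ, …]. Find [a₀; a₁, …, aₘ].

a₀ = ⌊√138⌋ = 11.
With m₀=0, d₀=1 and mₖ₊₁ = dₖaₖ − mₖ, dₖ₊₁ = (n − mₖ₊₁²)/dₖ, aₖ₊₁ = ⌊(a₀+mₖ₊₁)/dₖ₊₁⌋:
  k=1: m=11, d=17, a=1
  k=2: m=6, d=6, a=2
  k=3: m=6, d=17, a=1
  k=4: m=11, d=1, a=22
d=1 and a=2a₀=22 at k=4, so the next step gives (m, d) = (11, 17) again — its k=1 value — and the period has length 4.

[11; 1, 2, 1, 22]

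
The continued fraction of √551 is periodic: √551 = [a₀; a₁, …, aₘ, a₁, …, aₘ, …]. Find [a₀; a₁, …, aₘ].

a₀ = ⌊√551⌋ = 23.

[23; 2, 8, 1, 8, 2, 46]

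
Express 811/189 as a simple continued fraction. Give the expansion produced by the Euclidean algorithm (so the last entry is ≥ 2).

[4; 3, 2, 3, 2, 3]

811 = 4*189 + 55
189 = 3*55 + 24
55 = 2*24 + 7
24 = 3*7 + 3
7 = 2*3 + 1
3 = 3*1 + 0  (stop)
So 811/189 = [4; 3, 2, 3, 2, 3].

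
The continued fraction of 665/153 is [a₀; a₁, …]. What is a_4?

665 = 4·153 + 53   →  a_0 = 4
153 = 2·53 + 47   →  a_1 = 2
53 = 1·47 + 6   →  a_2 = 1
47 = 7·6 + 5   →  a_3 = 7
6 = 1·5 + 1   →  a_4 = 1

1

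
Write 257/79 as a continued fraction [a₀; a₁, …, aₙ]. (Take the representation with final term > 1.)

[3; 3, 1, 19]

257 = 3*79 + 20
79 = 3*20 + 19
20 = 1*19 + 1
19 = 19*1 + 0  (stop)
So 257/79 = [3; 3, 1, 19].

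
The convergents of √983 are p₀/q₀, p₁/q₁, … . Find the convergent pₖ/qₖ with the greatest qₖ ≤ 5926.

√983 = [31; 2, 1, 5, 31, 5, 1, 2, 62, …] (period length 8).
Convergents:
  p_0/q_0 = 31/1
  p_1/q_1 = 63/2
  p_2/q_2 = 94/3
  p_3/q_3 = 533/17
  p_4/q_4 = 16617/530
  p_5/q_5 = 83618/2667
  p_6/q_6 = 100235/3197
  p_7/q_7 = 284088/9061
q_6 = 3197 ≤ 5926 < 9061 = q_7, so the answer is 100235/3197.

100235/3197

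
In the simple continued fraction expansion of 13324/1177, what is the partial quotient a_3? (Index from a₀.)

13324 = 11·1177 + 377   →  a_0 = 11
1177 = 3·377 + 46   →  a_1 = 3
377 = 8·46 + 9   →  a_2 = 8
46 = 5·9 + 1   →  a_3 = 5

5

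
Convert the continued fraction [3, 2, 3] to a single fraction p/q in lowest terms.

24/7

Fold from the inside: start with 3/1.
  2 + 1/3 = 7/3
  3 + 3/7 = 24/7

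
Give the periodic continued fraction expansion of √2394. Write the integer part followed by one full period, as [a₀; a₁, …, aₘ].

[48; 1, 12, 1, 96]

a₀ = ⌊√2394⌋ = 48.
With m₀=0, d₀=1 and mₖ₊₁ = dₖaₖ − mₖ, dₖ₊₁ = (n − mₖ₊₁²)/dₖ, aₖ₊₁ = ⌊(a₀+mₖ₊₁)/dₖ₊₁⌋:
  k=1: m=48, d=90, a=1
  k=2: m=42, d=7, a=12
  k=3: m=42, d=90, a=1
  k=4: m=48, d=1, a=96
d=1 and a=2a₀=96 at k=4, so the next step gives (m, d) = (48, 90) again — its k=1 value — and the period has length 4.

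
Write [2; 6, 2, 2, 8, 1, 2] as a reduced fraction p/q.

Fold from the inside: start with 2/1.
  1 + 1/2 = 3/2
  8 + 2/3 = 26/3
  2 + 3/26 = 55/26
  2 + 26/55 = 136/55
  6 + 55/136 = 871/136
  2 + 136/871 = 1878/871

1878/871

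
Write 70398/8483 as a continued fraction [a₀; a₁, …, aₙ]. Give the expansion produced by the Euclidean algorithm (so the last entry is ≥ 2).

[8; 3, 2, 1, 7, 12, 9]

70398 = 8*8483 + 2534
8483 = 3*2534 + 881
2534 = 2*881 + 772
881 = 1*772 + 109
772 = 7*109 + 9
109 = 12*9 + 1
9 = 9*1 + 0  (stop)
So 70398/8483 = [8; 3, 2, 1, 7, 12, 9].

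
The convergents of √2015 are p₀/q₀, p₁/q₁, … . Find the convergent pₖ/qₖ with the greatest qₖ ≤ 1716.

36315/809

√2015 = [44; 1, 7, 1, 88, …] (period length 4).
Convergents:
  p_0/q_0 = 44/1
  p_1/q_1 = 45/1
  p_2/q_2 = 359/8
  p_3/q_3 = 404/9
  p_4/q_4 = 35911/800
  p_5/q_5 = 36315/809
  p_6/q_6 = 290116/6463
q_5 = 809 ≤ 1716 < 6463 = q_6, so the answer is 36315/809.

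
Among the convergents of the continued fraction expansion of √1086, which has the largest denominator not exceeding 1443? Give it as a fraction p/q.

√1086 = [32; 1, 20, 1, 64, …] (period length 4).
Convergents:
  p_0/q_0 = 32/1
  p_1/q_1 = 33/1
  p_2/q_2 = 692/21
  p_3/q_3 = 725/22
  p_4/q_4 = 47092/1429
  p_5/q_5 = 47817/1451
q_4 = 1429 ≤ 1443 < 1451 = q_5, so the answer is 47092/1429.

47092/1429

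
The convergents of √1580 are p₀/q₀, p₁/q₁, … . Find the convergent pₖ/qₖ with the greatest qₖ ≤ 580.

12680/319

√1580 = [39; 1, 2, 1, 78, …] (period length 4).
Convergents:
  p_0/q_0 = 39/1
  p_1/q_1 = 40/1
  p_2/q_2 = 119/3
  p_3/q_3 = 159/4
  p_4/q_4 = 12521/315
  p_5/q_5 = 12680/319
  p_6/q_6 = 37881/953
q_5 = 319 ≤ 580 < 953 = q_6, so the answer is 12680/319.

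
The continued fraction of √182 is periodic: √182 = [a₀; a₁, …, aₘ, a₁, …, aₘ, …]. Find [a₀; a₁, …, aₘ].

[13; 2, 26]

a₀ = ⌊√182⌋ = 13.
With m₀=0, d₀=1 and mₖ₊₁ = dₖaₖ − mₖ, dₖ₊₁ = (n − mₖ₊₁²)/dₖ, aₖ₊₁ = ⌊(a₀+mₖ₊₁)/dₖ₊₁⌋:
  k=1: m=13, d=13, a=2
  k=2: m=13, d=1, a=26
d=1 and a=2a₀=26 at k=2, so the next step gives (m, d) = (13, 13) again — its k=1 value — and the period has length 2.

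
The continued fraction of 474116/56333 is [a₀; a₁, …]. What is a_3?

2

474116 = 8·56333 + 23452   →  a_0 = 8
56333 = 2·23452 + 9429   →  a_1 = 2
23452 = 2·9429 + 4594   →  a_2 = 2
9429 = 2·4594 + 241   →  a_3 = 2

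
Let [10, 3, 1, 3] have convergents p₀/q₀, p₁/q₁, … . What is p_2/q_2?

Using pₖ = aₖpₖ₋₁ + pₖ₋₂, qₖ = aₖqₖ₋₁ + qₖ₋₂ (with p₋₁=1, p₋₂=0, q₋₁=0, q₋₂=1):
  k=0: a=10, p=10, q=1
  k=1: a=3, p=31, q=3
  k=2: a=1, p=41, q=4

41/4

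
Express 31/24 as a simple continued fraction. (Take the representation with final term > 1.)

31 = 1·24 + 7
24 = 3·7 + 3
7 = 2·3 + 1
3 = 3·1 + 0  (stop)
So 31/24 = [1; 3, 2, 3].

[1; 3, 2, 3]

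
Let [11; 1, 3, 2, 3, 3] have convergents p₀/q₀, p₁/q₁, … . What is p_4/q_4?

365/31

Using pₖ = aₖpₖ₋₁ + pₖ₋₂, qₖ = aₖqₖ₋₁ + qₖ₋₂ (with p₋₁=1, p₋₂=0, q₋₁=0, q₋₂=1):
  k=0: a=11, p=11, q=1
  k=1: a=1, p=12, q=1
  k=2: a=3, p=47, q=4
  k=3: a=2, p=106, q=9
  k=4: a=3, p=365, q=31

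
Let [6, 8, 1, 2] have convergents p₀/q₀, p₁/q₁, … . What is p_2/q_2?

Using pₖ = aₖpₖ₋₁ + pₖ₋₂, qₖ = aₖqₖ₋₁ + qₖ₋₂ (with p₋₁=1, p₋₂=0, q₋₁=0, q₋₂=1):
  k=0: a=6, p=6, q=1
  k=1: a=8, p=49, q=8
  k=2: a=1, p=55, q=9

55/9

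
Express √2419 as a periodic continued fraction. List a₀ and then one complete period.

a₀ = ⌊√2419⌋ = 49.

[49; 5, 2, 5, 98]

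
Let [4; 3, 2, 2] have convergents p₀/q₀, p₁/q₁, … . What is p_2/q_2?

Using pₖ = aₖpₖ₋₁ + pₖ₋₂, qₖ = aₖqₖ₋₁ + qₖ₋₂ (with p₋₁=1, p₋₂=0, q₋₁=0, q₋₂=1):
  k=0: a=4, p=4, q=1
  k=1: a=3, p=13, q=3
  k=2: a=2, p=30, q=7

30/7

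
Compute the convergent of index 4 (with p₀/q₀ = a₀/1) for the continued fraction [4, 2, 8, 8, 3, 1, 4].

1927/431

Using pₖ = aₖpₖ₋₁ + pₖ₋₂, qₖ = aₖqₖ₋₁ + qₖ₋₂ (with p₋₁=1, p₋₂=0, q₋₁=0, q₋₂=1):
  k=0: a=4, p=4, q=1
  k=1: a=2, p=9, q=2
  k=2: a=8, p=76, q=17
  k=3: a=8, p=617, q=138
  k=4: a=3, p=1927, q=431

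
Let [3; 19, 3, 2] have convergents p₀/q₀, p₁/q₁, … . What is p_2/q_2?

Using pₖ = aₖpₖ₋₁ + pₖ₋₂, qₖ = aₖqₖ₋₁ + qₖ₋₂ (with p₋₁=1, p₋₂=0, q₋₁=0, q₋₂=1):
  k=0: a=3, p=3, q=1
  k=1: a=19, p=58, q=19
  k=2: a=3, p=177, q=58

177/58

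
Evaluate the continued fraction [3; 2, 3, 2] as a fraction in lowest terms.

Using pₖ = aₖpₖ₋₁ + pₖ₋₂ and qₖ = aₖqₖ₋₁ + qₖ₋₂:
  k=0: a=3, p=3, q=1
  k=1: a=2, p=7, q=2
  k=2: a=3, p=24, q=7
  k=3: a=2, p=55, q=16

55/16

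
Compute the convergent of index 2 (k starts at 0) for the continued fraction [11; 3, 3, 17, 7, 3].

113/10

Using pₖ = aₖpₖ₋₁ + pₖ₋₂, qₖ = aₖqₖ₋₁ + qₖ₋₂ (with p₋₁=1, p₋₂=0, q₋₁=0, q₋₂=1):
  k=0: a=11, p=11, q=1
  k=1: a=3, p=34, q=3
  k=2: a=3, p=113, q=10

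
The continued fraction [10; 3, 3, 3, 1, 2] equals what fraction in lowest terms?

1226/119

Fold from the inside: start with 2/1.
  1 + 1/2 = 3/2
  3 + 2/3 = 11/3
  3 + 3/11 = 36/11
  3 + 11/36 = 119/36
  10 + 36/119 = 1226/119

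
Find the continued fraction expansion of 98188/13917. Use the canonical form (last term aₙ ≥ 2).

98188 = 7×13917 + 769
13917 = 18×769 + 75
769 = 10×75 + 19
75 = 3×19 + 18
19 = 1×18 + 1
18 = 18×1 + 0  (stop)
So 98188/13917 = [7; 18, 10, 3, 1, 18].

[7; 18, 10, 3, 1, 18]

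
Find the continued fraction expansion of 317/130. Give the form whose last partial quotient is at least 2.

[2; 2, 3, 1, 1, 3, 2]

317 = 2·130 + 57
130 = 2·57 + 16
57 = 3·16 + 9
16 = 1·9 + 7
9 = 1·7 + 2
7 = 3·2 + 1
2 = 2·1 + 0  (stop)
So 317/130 = [2; 2, 3, 1, 1, 3, 2].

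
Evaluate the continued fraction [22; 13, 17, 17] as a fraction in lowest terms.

Using pₖ = aₖpₖ₋₁ + pₖ₋₂ and qₖ = aₖqₖ₋₁ + qₖ₋₂:
  k=0: a=22, p=22, q=1
  k=1: a=13, p=287, q=13
  k=2: a=17, p=4901, q=222
  k=3: a=17, p=83604, q=3787

83604/3787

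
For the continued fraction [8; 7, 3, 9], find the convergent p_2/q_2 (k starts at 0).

179/22

Using pₖ = aₖpₖ₋₁ + pₖ₋₂, qₖ = aₖqₖ₋₁ + qₖ₋₂ (with p₋₁=1, p₋₂=0, q₋₁=0, q₋₂=1):
  k=0: a=8, p=8, q=1
  k=1: a=7, p=57, q=7
  k=2: a=3, p=179, q=22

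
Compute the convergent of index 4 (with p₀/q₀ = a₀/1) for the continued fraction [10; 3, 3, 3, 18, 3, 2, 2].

Using pₖ = aₖpₖ₋₁ + pₖ₋₂, qₖ = aₖqₖ₋₁ + qₖ₋₂ (with p₋₁=1, p₋₂=0, q₋₁=0, q₋₂=1):
  k=0: a=10, p=10, q=1
  k=1: a=3, p=31, q=3
  k=2: a=3, p=103, q=10
  k=3: a=3, p=340, q=33
  k=4: a=18, p=6223, q=604

6223/604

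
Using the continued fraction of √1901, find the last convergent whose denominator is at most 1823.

57073/1309

√1901 = [43; 1, 1, 1, 1, 86, …] (period length 5).
Convergents:
  p_0/q_0 = 43/1
  p_1/q_1 = 44/1
  p_2/q_2 = 87/2
  p_3/q_3 = 131/3
  p_4/q_4 = 218/5
  p_5/q_5 = 18879/433
  p_6/q_6 = 19097/438
  p_7/q_7 = 37976/871
  p_8/q_8 = 57073/1309
  p_9/q_9 = 95049/2180
q_8 = 1309 ≤ 1823 < 2180 = q_9, so the answer is 57073/1309.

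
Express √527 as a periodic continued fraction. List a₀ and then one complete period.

a₀ = ⌊√527⌋ = 22.

[22; 1, 21, 1, 44]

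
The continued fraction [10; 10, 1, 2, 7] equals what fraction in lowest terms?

Using pₖ = aₖpₖ₋₁ + pₖ₋₂ and qₖ = aₖqₖ₋₁ + qₖ₋₂:
  k=0: a=10, p=10, q=1
  k=1: a=10, p=101, q=10
  k=2: a=1, p=111, q=11
  k=3: a=2, p=323, q=32
  k=4: a=7, p=2372, q=235

2372/235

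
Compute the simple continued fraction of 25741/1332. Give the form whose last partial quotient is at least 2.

[19; 3, 13, 8, 4]

25741 = 19*1332 + 433
1332 = 3*433 + 33
433 = 13*33 + 4
33 = 8*4 + 1
4 = 4*1 + 0  (stop)
So 25741/1332 = [19; 3, 13, 8, 4].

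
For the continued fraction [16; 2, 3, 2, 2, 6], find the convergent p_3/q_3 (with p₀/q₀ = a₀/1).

Using pₖ = aₖpₖ₋₁ + pₖ₋₂, qₖ = aₖqₖ₋₁ + qₖ₋₂ (with p₋₁=1, p₋₂=0, q₋₁=0, q₋₂=1):
  k=0: a=16, p=16, q=1
  k=1: a=2, p=33, q=2
  k=2: a=3, p=115, q=7
  k=3: a=2, p=263, q=16

263/16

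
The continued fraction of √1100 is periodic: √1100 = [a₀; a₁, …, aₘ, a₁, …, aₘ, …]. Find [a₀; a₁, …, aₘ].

[33; 6, 66]

a₀ = ⌊√1100⌋ = 33.
With m₀=0, d₀=1 and mₖ₊₁ = dₖaₖ − mₖ, dₖ₊₁ = (n − mₖ₊₁²)/dₖ, aₖ₊₁ = ⌊(a₀+mₖ₊₁)/dₖ₊₁⌋:
  k=1: m=33, d=11, a=6
  k=2: m=33, d=1, a=66
d=1 and a=2a₀=66 at k=2, so the next step gives (m, d) = (33, 11) again — its k=1 value — and the period has length 2.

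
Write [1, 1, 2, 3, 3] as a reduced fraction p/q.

56/33

Fold from the inside: start with 3/1.
  3 + 1/3 = 10/3
  2 + 3/10 = 23/10
  1 + 10/23 = 33/23
  1 + 23/33 = 56/33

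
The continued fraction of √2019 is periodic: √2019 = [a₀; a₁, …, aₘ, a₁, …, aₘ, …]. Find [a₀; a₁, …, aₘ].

a₀ = ⌊√2019⌋ = 44.

[44; 1, 13, 1, 88]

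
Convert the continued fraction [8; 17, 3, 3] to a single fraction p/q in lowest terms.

1394/173

Using pₖ = aₖpₖ₋₁ + pₖ₋₂ and qₖ = aₖqₖ₋₁ + qₖ₋₂:
  k=0: a=8, p=8, q=1
  k=1: a=17, p=137, q=17
  k=2: a=3, p=419, q=52
  k=3: a=3, p=1394, q=173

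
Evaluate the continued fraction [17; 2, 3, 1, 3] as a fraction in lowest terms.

593/34

Fold from the inside: start with 3/1.
  1 + 1/3 = 4/3
  3 + 3/4 = 15/4
  2 + 4/15 = 34/15
  17 + 15/34 = 593/34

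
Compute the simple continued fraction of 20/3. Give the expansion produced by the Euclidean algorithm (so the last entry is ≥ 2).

20 = 6*3 + 2
3 = 1*2 + 1
2 = 2*1 + 0  (stop)
So 20/3 = [6; 1, 2].

[6; 1, 2]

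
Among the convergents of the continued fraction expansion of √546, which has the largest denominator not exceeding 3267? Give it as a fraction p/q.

√546 = [23; 2, 1, 2, 1, 2, 46, …] (period length 6).
Convergents:
  p_0/q_0 = 23/1
  p_1/q_1 = 47/2
  p_2/q_2 = 70/3
  p_3/q_3 = 187/8
  p_4/q_4 = 257/11
  p_5/q_5 = 701/30
  p_6/q_6 = 32503/1391
  p_7/q_7 = 65707/2812
  p_8/q_8 = 98210/4203
q_7 = 2812 ≤ 3267 < 4203 = q_8, so the answer is 65707/2812.

65707/2812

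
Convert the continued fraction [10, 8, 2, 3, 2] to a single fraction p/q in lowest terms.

1366/135

Using pₖ = aₖpₖ₋₁ + pₖ₋₂ and qₖ = aₖqₖ₋₁ + qₖ₋₂:
  k=0: a=10, p=10, q=1
  k=1: a=8, p=81, q=8
  k=2: a=2, p=172, q=17
  k=3: a=3, p=597, q=59
  k=4: a=2, p=1366, q=135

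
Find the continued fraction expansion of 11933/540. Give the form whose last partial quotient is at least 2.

[22; 10, 5, 3, 3]

11933 = 22·540 + 53
540 = 10·53 + 10
53 = 5·10 + 3
10 = 3·3 + 1
3 = 3·1 + 0  (stop)
So 11933/540 = [22; 10, 5, 3, 3].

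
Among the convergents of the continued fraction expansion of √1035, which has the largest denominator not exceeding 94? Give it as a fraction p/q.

√1035 = [32; 5, 1, 5, 64, …] (period length 4).
Convergents:
  p_0/q_0 = 32/1
  p_1/q_1 = 161/5
  p_2/q_2 = 193/6
  p_3/q_3 = 1126/35
  p_4/q_4 = 72257/2246
q_3 = 35 ≤ 94 < 2246 = q_4, so the answer is 1126/35.

1126/35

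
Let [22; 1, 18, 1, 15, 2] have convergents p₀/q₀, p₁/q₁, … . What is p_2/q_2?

436/19

Using pₖ = aₖpₖ₋₁ + pₖ₋₂, qₖ = aₖqₖ₋₁ + qₖ₋₂ (with p₋₁=1, p₋₂=0, q₋₁=0, q₋₂=1):
  k=0: a=22, p=22, q=1
  k=1: a=1, p=23, q=1
  k=2: a=18, p=436, q=19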